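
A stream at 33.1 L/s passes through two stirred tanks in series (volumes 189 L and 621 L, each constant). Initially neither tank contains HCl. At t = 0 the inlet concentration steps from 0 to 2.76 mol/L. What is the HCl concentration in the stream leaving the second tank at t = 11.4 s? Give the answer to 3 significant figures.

Species balance on tank i: dCᵢ/dt = (Cᵢ₋₁ − Cᵢ)/τᵢ with τᵢ = Vᵢ/Q.
τ₁ = 189/33.1 = 5.7100 s; τ₂ = 621/33.1 = 18.761 s.
Solving the cascade with C₁(0)=C₂(0)=0 gives C₂(t) = C_in[1 − (τ₁ e^(−t/τ₁) − τ₂ e^(−t/τ₂))/(τ₁ − τ₂)].
At t = 11.4: e^(−t/τ₁) = 0.13581, e^(−t/τ₂) = 0.54464.
C₂ = 2.76·[1 − (5.7100·0.13581 − 18.761·0.54464)/(-13.051)] = 2.76·0.27650 = 0.76314 mol/L.

0.763 mol/L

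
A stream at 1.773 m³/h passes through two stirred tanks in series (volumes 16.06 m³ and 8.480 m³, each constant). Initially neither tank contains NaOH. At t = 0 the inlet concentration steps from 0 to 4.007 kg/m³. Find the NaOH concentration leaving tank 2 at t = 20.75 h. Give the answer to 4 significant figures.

3.206 kg/m³

Each tank obeys Vᵢ dCᵢ/dt = Q(Cᵢ₋₁ − Cᵢ), so τᵢ = Vᵢ/Q.
τ₁ = 16.06/1.773 = 9.05809 h; τ₂ = 8.480/1.773 = 4.78285 h.
Solving the cascade with C₁(0)=C₂(0)=0 gives C₂(t) = C_in[1 − (τ₁ e^(−t/τ₁) − τ₂ e^(−t/τ₂))/(τ₁ − τ₂)].
At t = 20.75: e^(−t/τ₁) = 0.101189, e^(−t/τ₂) = 0.0130572.
C₂ = 4.007·[1 − (9.05809·0.101189 − 4.78285·0.0130572)/(4.27524)] = 4.007·0.800216 = 3.20646 kg/m³.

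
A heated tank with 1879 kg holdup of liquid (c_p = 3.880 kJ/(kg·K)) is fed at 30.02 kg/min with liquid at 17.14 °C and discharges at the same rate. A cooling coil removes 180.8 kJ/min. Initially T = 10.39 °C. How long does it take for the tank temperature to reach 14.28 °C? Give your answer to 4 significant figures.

86.37 min

Unsteady energy balance on the tank contents: M c_p dT/dt = ṁ c_p (T_in − T) − 180.8.
τ = M/ṁ = 62.5916 min; T_ss = T_in − Q̇/(ṁ c_p) = 15.5878 °C.
T(t) = T_ss + (T₀ − T_ss) e^(−t/τ). Set T = 14.28:
e^(−t/τ) = (14.28 − 15.5878)/(10.39 − 15.5878) = 0.251602
t = −62.5916 · ln(0.251602) = 86.3705 min.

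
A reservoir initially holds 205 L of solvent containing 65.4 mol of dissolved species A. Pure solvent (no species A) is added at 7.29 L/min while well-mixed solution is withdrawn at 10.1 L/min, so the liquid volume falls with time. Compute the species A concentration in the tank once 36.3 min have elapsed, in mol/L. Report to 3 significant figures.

0.0535 mol/L

Total volume: dV/dt = Q_in − Q_out = -2.8100 L/min, so V(t) = 205 − 2.8100 t and V(36.3) = 103.00 L.
No species A enters, so dm/dt = −Q_out · (m/V).
dm/m = −Q_out dt/(V₀ − 2.8100 t); integrating gives ln(m/m₀) = −(Q_out/(Q_in−Q_out)) ln(V/V₀).
m = m₀ (V₀/V)^(Q_out/(Q_in−Q_out)) = 65.4 × (205/103.00)^(-3.5943) = 5.5098 mol.
C = m/V = 5.5098/103.00 = 0.053495 mol/L.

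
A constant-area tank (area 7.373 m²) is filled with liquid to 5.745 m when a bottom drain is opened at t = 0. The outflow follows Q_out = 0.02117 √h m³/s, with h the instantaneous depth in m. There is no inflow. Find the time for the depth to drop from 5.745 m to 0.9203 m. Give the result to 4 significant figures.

A dh/dt = −Q_out = −0.02117 √h.
This is separable: 2 d(√h)/dt = −0.02117/A, so √h = √h₀ − (0.02117/(2A)) t.
t = 2A(√h₀ − √h)/0.02117 = 2·7.373·(√5.745 − √0.9203)/0.02117
  = 14.7460 × (2.39687 − 0.959323) / 0.02117 = 1001.33 s.

1001 s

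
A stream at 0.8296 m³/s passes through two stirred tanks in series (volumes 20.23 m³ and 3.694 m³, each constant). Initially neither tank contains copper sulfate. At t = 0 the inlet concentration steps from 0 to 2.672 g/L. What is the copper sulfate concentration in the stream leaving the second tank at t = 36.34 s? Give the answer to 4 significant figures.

1.936 g/L

Time constants: τᵢ = Vᵢ/Q for each well-mixed tank.
τ₁ = 20.23/0.8296 = 24.3852 s; τ₂ = 3.694/0.8296 = 4.45275 s.
Tank 1: C₁ = C_in(1 − e^(−t/τ₁)). Tank 2 (τ₁ ≠ τ₂): C₂ = C_in[1 − (τ₁ e^(−t/τ₁) − τ₂ e^(−t/τ₂))/(τ₁ − τ₂)].
At t = 36.34: e^(−t/τ₁) = 0.225317, e^(−t/τ₂) = 0.000285505.
C₂ = 2.672·[1 − (24.3852·0.225317 − 4.45275·0.000285505)/(19.9325)] = 2.672·0.724412 = 1.93563 g/L.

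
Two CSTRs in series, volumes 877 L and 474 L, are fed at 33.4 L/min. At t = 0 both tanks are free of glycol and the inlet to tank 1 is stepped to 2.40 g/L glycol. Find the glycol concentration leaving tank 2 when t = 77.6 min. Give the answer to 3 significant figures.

Time constants: τᵢ = Vᵢ/Q for each well-mixed tank.
τ₁ = 877/33.4 = 26.257 min; τ₂ = 474/33.4 = 14.192 min.
Solving the cascade with C₁(0)=C₂(0)=0 gives C₂(t) = C_in[1 − (τ₁ e^(−t/τ₁) − τ₂ e^(−t/τ₂))/(τ₁ − τ₂)].
At t = 77.6: e^(−t/τ₁) = 0.052061, e^(−t/τ₂) = 0.0042196.
C₂ = 2.40·[1 − (26.257·0.052061 − 14.192·0.0042196)/(12.066)] = 2.40·0.89167 = 2.1400 g/L.

2.14 g/L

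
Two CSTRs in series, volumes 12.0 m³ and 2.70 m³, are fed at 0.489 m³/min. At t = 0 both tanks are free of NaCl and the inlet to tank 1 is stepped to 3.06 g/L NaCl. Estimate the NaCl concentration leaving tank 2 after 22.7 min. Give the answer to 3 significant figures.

Time constants: τᵢ = Vᵢ/Q for each well-mixed tank.
τ₁ = 12.0/0.489 = 24.540 min; τ₂ = 2.70/0.489 = 5.5215 min.
Tank 1: C₁ = C_in(1 − e^(−t/τ₁)). Tank 2 (τ₁ ≠ τ₂): C₂ = C_in[1 − (τ₁ e^(−t/τ₁) − τ₂ e^(−t/τ₂))/(τ₁ − τ₂)].
At t = 22.7: e^(−t/τ₁) = 0.39652, e^(−t/τ₂) = 0.016388.
C₂ = 3.06·[1 − (24.540·0.39652 − 5.5215·0.016388)/(19.018)] = 3.06·0.49312 = 1.5089 g/L.

1.51 g/L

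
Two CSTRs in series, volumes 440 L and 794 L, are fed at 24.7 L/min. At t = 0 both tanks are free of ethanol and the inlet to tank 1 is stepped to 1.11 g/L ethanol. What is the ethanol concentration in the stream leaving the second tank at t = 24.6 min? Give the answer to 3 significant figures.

Time constants: τᵢ = Vᵢ/Q for each well-mixed tank.
τ₁ = 440/24.7 = 17.814 min; τ₂ = 794/24.7 = 32.146 min.
Solving the cascade with C₁(0)=C₂(0)=0 gives C₂(t) = C_in[1 − (τ₁ e^(−t/τ₁) − τ₂ e^(−t/τ₂))/(τ₁ − τ₂)].
At t = 24.6: e^(−t/τ₁) = 0.25134, e^(−t/τ₂) = 0.46521.
C₂ = 1.11·[1 − (17.814·0.25134 − 32.146·0.46521)/(-14.332)] = 1.11·0.26896 = 0.29854 g/L.

0.299 g/L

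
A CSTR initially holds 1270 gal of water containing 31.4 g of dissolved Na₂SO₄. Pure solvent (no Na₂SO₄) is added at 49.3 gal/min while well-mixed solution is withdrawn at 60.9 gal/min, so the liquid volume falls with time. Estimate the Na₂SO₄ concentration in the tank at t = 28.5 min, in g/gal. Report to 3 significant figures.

Let m(t) be the amount of Na₂SO₄. Volume: V(t) = V₀ + (Q_in − Q_out) t = 1270 − 11.600 t; V(28.5) = 939.40 gal.
No Na₂SO₄ enters, so dm/dt = −Q_out · (m/V).
dm/m = −Q_out dt/(V₀ − 11.600 t); integrating gives ln(m/m₀) = −(Q_out/(Q_in−Q_out)) ln(V/V₀).
m = m₀ (V₀/V)^(Q_out/(Q_in−Q_out)) = 31.4 × (1270/939.40)^(-5.2500) = 6.4480 g.
C = m/V = 6.4480/939.40 = 0.0068640 g/gal.

0.00686 g/gal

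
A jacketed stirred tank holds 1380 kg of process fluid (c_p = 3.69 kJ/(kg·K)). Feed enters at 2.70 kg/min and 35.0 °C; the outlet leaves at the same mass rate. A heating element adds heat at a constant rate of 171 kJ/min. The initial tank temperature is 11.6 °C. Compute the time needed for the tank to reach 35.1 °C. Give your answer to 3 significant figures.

Unsteady energy balance on the tank contents: M c_p dT/dt = ṁ c_p (T_in − T) + 171.
τ = M/ṁ = 511.11 min; T_ss = T_in + Q̇/(ṁ c_p) = 52.164 °C.
T(t) = T_ss + (T₀ − T_ss) e^(−t/τ). Set T = 35.1:
e^(−t/τ) = (35.1 − 52.164)/(11.6 − 52.164) = 0.42066
t = −511.11 · ln(0.42066) = 442.58 min.

443 min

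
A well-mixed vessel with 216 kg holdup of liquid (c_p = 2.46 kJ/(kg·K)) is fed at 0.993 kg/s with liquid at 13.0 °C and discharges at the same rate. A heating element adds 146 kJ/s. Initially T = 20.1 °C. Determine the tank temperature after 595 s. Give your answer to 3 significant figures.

Energy balance: M c_p dT/dt = ṁ c_p (T_in − T) + 146.
Rearrange: dT/dt = (T_ss − T)/τ with τ = M/ṁ = 217.52 s and T_ss = T_in + Q̇/(ṁ c_p) = 72.768 °C.
Integrating: T(t) = T_ss + (T₀ − T_ss) e^(−t/τ).
T(595) = 72.768 + (-52.668)·e^(−595/217.52) = 72.768 + (-52.668)·0.064871 = 69.351 °C.

69.4 °C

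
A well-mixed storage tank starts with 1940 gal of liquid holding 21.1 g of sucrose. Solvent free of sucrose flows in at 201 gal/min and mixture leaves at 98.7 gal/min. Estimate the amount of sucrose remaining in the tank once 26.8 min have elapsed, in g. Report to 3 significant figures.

9.02 g

Let m(t) be the amount of sucrose. Volume: V(t) = V₀ + (Q_in − Q_out) t = 1940 + 102.30 t; V(26.8) = 4681.6 gal.
Species balance (pure solvent in): dm/dt = −Q_out · m/V(t).
dm/m = −Q_out dt/(V₀ + 102.30 t); integrating gives ln(m/m₀) = −(Q_out/(Q_in−Q_out)) ln(V/V₀).
m = m₀ (V₀/V)^(Q_out/(Q_in−Q_out)) = 21.1 × (1940/4681.6)^(0.96481) = 9.0188 g.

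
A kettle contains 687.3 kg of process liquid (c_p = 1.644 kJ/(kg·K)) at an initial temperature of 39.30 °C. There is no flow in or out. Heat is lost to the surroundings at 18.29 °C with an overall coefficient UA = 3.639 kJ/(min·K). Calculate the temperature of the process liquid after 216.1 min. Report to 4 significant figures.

Lumped-capacitance energy balance: M c_p dT/dt = UA(T_amb − T).
dT/dt = (T_ss − T)/τ with T_ss = T_amb = 18.2900 °C, τ = M c_p/UA = 687.3·1.644/3.639 = 310.503 min.
Integrating: T(t) = T_ss + (T₀ − T_ss) e^(−t/τ).
T(216.1) = 18.2900 + (21.0100)·0.498592 = 28.7654 °C.

28.77 °C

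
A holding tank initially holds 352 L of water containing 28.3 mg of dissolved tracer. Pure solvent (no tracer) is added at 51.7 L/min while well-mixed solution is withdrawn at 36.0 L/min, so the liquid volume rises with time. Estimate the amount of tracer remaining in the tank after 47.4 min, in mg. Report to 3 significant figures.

Total volume: dV/dt = Q_in − Q_out = 15.700 L/min, so V(t) = 352 + 15.700 t and V(47.4) = 1096.2 L.
Solute balance: dm/dt = 0 − Q_out C = −Q_out m/V(t).
Separate: dm/m = −Q_out dt/V(t) ⇒ ln(m/m₀) = −(Q_out/(Q_in−Q_out)) ln(V/V₀).
m = m₀ (V₀/V)^(Q_out/(Q_in−Q_out)) = 28.3 × (352/1096.2)^(2.2930) = 2.0920 mg.

2.09 mg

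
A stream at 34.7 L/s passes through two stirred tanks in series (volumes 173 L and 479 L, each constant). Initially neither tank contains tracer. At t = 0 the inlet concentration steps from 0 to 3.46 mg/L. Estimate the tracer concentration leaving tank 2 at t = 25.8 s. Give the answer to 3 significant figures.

2.64 mg/L

Species balance on tank i: dCᵢ/dt = (Cᵢ₋₁ − Cᵢ)/τᵢ with τᵢ = Vᵢ/Q.
τ₁ = 173/34.7 = 4.9856 s; τ₂ = 479/34.7 = 13.804 s.
Tank 1: C₁ = C_in(1 − e^(−t/τ₁)). Tank 2 (τ₁ ≠ τ₂): C₂ = C_in[1 − (τ₁ e^(−t/τ₁) − τ₂ e^(−t/τ₂))/(τ₁ − τ₂)].
At t = 25.8: e^(−t/τ₁) = 0.0056567, e^(−t/τ₂) = 0.15427.
C₂ = 3.46·[1 − (4.9856·0.0056567 − 13.804·0.15427)/(-8.8184)] = 3.46·0.76170 = 2.6355 mg/L.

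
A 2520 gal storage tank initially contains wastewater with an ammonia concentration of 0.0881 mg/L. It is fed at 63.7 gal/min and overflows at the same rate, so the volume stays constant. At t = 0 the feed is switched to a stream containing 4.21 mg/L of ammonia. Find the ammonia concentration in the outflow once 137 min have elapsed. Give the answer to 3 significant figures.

4.08 mg/L

Mass balance on the solute (V constant): V dC/dt = Q(C_in − C).
Rewrite as dC/dt + C/τ = C_in/τ, τ = V/Q = 39.560 min.
Solution: C(t) = C_in + (C₀ − C_in) e^(−t/τ).
C(137) = 4.21 + (0.0881 − 4.21)·e^(−137/39.560) = 4.21 + (-4.1219)·0.031334 = 4.0808 mg/L.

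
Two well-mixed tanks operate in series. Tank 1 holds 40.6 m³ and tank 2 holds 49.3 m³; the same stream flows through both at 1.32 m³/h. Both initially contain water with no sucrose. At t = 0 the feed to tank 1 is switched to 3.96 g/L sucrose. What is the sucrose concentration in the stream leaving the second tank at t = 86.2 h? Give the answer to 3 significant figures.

2.85 g/L

Time constants: τᵢ = Vᵢ/Q for each well-mixed tank.
τ₁ = 40.6/1.32 = 30.758 h; τ₂ = 49.3/1.32 = 37.348 h.
Tank 1: C₁ = C_in(1 − e^(−t/τ₁)). Tank 2 (τ₁ ≠ τ₂): C₂ = C_in[1 − (τ₁ e^(−t/τ₁) − τ₂ e^(−t/τ₂))/(τ₁ − τ₂)].
At t = 86.2: e^(−t/τ₁) = 0.060654, e^(−t/τ₂) = 0.099461.
C₂ = 3.96·[1 − (30.758·0.060654 − 37.348·0.099461)/(-6.5909)] = 3.96·0.71944 = 2.8490 g/L.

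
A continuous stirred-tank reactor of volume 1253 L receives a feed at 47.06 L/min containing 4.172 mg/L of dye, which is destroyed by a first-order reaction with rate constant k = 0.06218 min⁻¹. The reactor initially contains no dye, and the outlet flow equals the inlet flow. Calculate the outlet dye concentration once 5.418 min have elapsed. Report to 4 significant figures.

0.6559 mg/L

V dC/dt = Q(C_in − C) − k V C.
dC/dt = (Q/V) C_in − (Q/V + k) C; effective rate a = Q/V + k = 0.0375579 + 0.06218 = 0.0997379 min⁻¹.
C_ss = Q C_in/(Q + kV) = 1.57103 mg/L; C(t) = C_ss + (C₀ − C_ss) e^(−a t).
C(5.418) = 1.57103 + (-1.57103)·e^(−0.0997379·5.418) = 1.57103 + (-1.57103)·0.582527 = 0.655864 mg/L.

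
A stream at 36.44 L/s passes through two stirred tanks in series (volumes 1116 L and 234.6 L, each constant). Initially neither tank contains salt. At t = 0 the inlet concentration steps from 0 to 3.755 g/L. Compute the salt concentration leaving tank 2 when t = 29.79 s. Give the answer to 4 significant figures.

Species balance on tank i: dCᵢ/dt = (Cᵢ₋₁ − Cᵢ)/τᵢ with τᵢ = Vᵢ/Q.
τ₁ = 1116/36.44 = 30.6257 s; τ₂ = 234.6/36.44 = 6.43798 s.
Solving the cascade with C₁(0)=C₂(0)=0 gives C₂(t) = C_in[1 − (τ₁ e^(−t/τ₁) − τ₂ e^(−t/τ₂))/(τ₁ − τ₂)].
At t = 29.79: e^(−t/τ₁) = 0.378056, e^(−t/τ₂) = 0.00978184.
C₂ = 3.755·[1 − (30.6257·0.378056 − 6.43798·0.00978184)/(24.1877)] = 3.755·0.523921 = 1.96732 g/L.

1.967 g/L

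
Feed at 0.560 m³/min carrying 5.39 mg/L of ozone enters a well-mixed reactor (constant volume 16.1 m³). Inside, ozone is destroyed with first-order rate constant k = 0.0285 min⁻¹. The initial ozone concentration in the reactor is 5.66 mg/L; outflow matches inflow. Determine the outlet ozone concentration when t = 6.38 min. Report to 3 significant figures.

4.76 mg/L

V dC/dt = Q(C_in − C) − k V C.
This is linear with rate a = Q/V + k = 0.063283 min⁻¹.
C_ss = Q C_in/(Q + kV) = 2.9626 mg/L; C(t) = C_ss + (C₀ − C_ss) e^(−a t).
C(6.38) = 2.9626 + (2.6974)·e^(−0.063283·6.38) = 2.9626 + (2.6974)·0.66782 = 4.7640 mg/L.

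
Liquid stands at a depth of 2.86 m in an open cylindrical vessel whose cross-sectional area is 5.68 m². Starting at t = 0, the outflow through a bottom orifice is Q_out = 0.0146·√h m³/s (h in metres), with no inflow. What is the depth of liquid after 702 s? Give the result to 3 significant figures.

With no inflow, A dh/dt = −0.0146 √h.
∫ h^(−1/2) dh = −(0.0146/A) ∫ dt, giving 2√h = 2√h₀ − (0.0146/A) t.
√h = √2.86 − 0.0146·702/(2·5.68) = 1.6912 − 0.90222 = 0.78894.
h = 0.78894² = 0.62242 m.

0.622 m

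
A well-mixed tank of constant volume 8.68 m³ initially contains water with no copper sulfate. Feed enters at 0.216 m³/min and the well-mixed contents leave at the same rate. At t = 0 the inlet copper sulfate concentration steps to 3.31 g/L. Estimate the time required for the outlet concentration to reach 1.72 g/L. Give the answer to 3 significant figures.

29.5 min

Mass balance on the solute (V constant): V dC/dt = Q(C_in − C), so τ = V/Q = 40.185 min.
C(t) = C_in + (C₀ − C_in) e^(−t/τ). Set C = 1.72 and solve for t:
e^(−t/τ) = (C − C_in)/(C₀ − C_in) = (1.72 − 3.31)/(0 − 3.31) = 0.48036
t = −τ ln(…) = 40.185 × 0.73321 = 29.464 min.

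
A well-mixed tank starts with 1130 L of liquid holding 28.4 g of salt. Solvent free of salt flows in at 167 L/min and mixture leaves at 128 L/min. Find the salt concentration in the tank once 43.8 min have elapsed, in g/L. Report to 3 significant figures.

0.000487 g/L

Let m(t) be the amount of salt. Volume: V(t) = V₀ + (Q_in − Q_out) t = 1130 + 39.000 t; V(43.8) = 2838.2 L.
No salt enters, so dm/dt = −Q_out · (m/V).
dm/m = −Q_out dt/(V₀ + 39.000 t); integrating gives ln(m/m₀) = −(Q_out/(Q_in−Q_out)) ln(V/V₀).
m = m₀ (V₀/V)^(Q_out/(Q_in−Q_out)) = 28.4 × (1130/2838.2)^(3.2821) = 1.3823 g.
C = m/V = 1.3823/2838.2 = 0.00048705 g/L.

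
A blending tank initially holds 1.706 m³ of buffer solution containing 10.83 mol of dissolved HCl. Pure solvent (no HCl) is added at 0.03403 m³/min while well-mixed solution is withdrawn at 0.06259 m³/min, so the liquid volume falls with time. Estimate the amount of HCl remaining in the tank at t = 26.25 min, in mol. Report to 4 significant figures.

Let m(t) be the amount of HCl. Volume: V(t) = V₀ + (Q_in − Q_out) t = 1.706 − 0.0285600 t; V(26.25) = 0.956300 m³.
Species balance (pure solvent in): dm/dt = −Q_out · m/V(t).
Separate: dm/m = −Q_out dt/V(t) ⇒ ln(m/m₀) = −(Q_out/(Q_in−Q_out)) ln(V/V₀).
m = m₀ (V₀/V)^(Q_out/(Q_in−Q_out)) = 10.83 × (1.706/0.956300)^(-2.19153) = 3.04587 mol.

3.046 mol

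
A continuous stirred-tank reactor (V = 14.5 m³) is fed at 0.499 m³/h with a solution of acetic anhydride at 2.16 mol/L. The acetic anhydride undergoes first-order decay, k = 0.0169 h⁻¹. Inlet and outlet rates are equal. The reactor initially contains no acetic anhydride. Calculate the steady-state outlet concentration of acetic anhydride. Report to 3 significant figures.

1.45 mol/L

V dC/dt = Q(C_in − C) − k V C.
Steady state (dC/dt = 0): C_ss = Q C_in/(Q + kV) = C_in/(1 + kV/Q).
C_ss = 0.499·2.16/(0.499 + 0.0169·14.5) = 1.0778/0.74405 = 1.4486 mol/L.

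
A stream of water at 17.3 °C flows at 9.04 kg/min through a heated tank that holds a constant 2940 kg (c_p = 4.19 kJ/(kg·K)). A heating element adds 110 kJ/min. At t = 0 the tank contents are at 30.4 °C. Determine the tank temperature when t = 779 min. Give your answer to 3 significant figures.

M c_p dT/dt = ṁ c_p (T_in − T) + Q̇.
τ = M/ṁ = 325.22 min; T_ss = T_in + Q̇/(ṁ c_p) = 17.3 + 110/(9.04·4.19) = 20.204 °C.
T approaches T_ss exponentially: T(t) = T_ss + (T₀ − T_ss) e^(−t/τ).
T(779) = 20.204 + (10.196)·e^(−779/325.22) = 20.204 + (10.196)·0.091146 = 21.133 °C.

21.1 °C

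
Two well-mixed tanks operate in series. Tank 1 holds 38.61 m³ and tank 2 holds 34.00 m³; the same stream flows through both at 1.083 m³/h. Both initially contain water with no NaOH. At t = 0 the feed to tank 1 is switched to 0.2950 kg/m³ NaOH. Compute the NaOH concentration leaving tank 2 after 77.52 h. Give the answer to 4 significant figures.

0.1983 kg/m³

Each tank obeys Vᵢ dCᵢ/dt = Q(Cᵢ₋₁ − Cᵢ), so τᵢ = Vᵢ/Q.
τ₁ = 38.61/1.083 = 35.6510 h; τ₂ = 34.00/1.083 = 31.3943 h.
Solving the cascade with C₁(0)=C₂(0)=0 gives C₂(t) = C_in[1 − (τ₁ e^(−t/τ₁) − τ₂ e^(−t/τ₂))/(τ₁ − τ₂)].
At t = 77.52: e^(−t/τ₁) = 0.113675, e^(−t/τ₂) = 0.0846492.
C₂ = 0.2950·[1 − (35.6510·0.113675 − 31.3943·0.0846492)/(4.25669)] = 0.2950·0.672255 = 0.198315 kg/m³.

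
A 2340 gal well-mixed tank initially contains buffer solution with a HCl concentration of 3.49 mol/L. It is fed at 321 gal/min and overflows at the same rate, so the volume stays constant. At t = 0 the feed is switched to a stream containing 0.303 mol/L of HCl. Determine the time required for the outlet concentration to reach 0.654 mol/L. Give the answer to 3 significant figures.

Species balance on the tank: V dC/dt = Q(C_in − C), so τ = V/Q = 7.2897 min.
C(t) = C_in + (C₀ − C_in) e^(−t/τ). Set C = 0.654 and solve for t:
e^(−t/τ) = (C − C_in)/(C₀ − C_in) = (0.654 − 0.303)/(3.49 − 0.303) = 0.11013
t = −τ ln(…) = 7.2897 × 2.2060 = 16.081 min.

16.1 min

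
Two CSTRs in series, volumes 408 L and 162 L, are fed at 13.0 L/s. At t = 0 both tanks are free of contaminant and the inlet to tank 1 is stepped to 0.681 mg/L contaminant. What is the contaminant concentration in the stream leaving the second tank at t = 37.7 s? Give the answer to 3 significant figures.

Each tank obeys Vᵢ dCᵢ/dt = Q(Cᵢ₋₁ − Cᵢ), so τᵢ = Vᵢ/Q.
τ₁ = 408/13.0 = 31.385 s; τ₂ = 162/13.0 = 12.462 s.
Tank 1: C₁ = C_in(1 − e^(−t/τ₁)). Tank 2 (τ₁ ≠ τ₂): C₂ = C_in[1 − (τ₁ e^(−t/τ₁) − τ₂ e^(−t/τ₂))/(τ₁ − τ₂)].
At t = 37.7: e^(−t/τ₁) = 0.30083, e^(−t/τ₂) = 0.048543.
C₂ = 0.681·[1 − (31.385·0.30083 − 12.462·0.048543)/(18.923)] = 0.681·0.53304 = 0.36300 mg/L.

0.363 mg/L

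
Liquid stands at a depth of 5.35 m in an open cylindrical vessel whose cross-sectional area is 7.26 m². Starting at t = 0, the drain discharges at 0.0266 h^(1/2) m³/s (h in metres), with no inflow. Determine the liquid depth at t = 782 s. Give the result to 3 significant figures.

With no inflow, A dh/dt = −0.0266 √h.
Separate and integrate: 2(√h − √h₀) = −(0.0266/A) t.
√h = √5.35 − 0.0266·782/(2·7.26) = 2.3130 − 1.4326 = 0.88042.
h = 0.88042² = 0.77513 m.

0.775 m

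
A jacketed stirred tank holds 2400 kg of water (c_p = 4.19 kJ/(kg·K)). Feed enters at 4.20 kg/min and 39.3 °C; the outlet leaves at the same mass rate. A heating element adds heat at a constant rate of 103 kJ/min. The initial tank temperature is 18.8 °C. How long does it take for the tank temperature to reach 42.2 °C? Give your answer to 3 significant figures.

First-law balance (no shaft work): M c_p dT/dt = ṁ c_p (T_in − T) + 103.
τ = M/ṁ = 571.43 min; T_ss = T_in + Q̇/(ṁ c_p) = 45.153 °C.
T(t) = T_ss + (T₀ − T_ss) e^(−t/τ). Set T = 42.2:
e^(−t/τ) = (42.2 − 45.153)/(18.8 − 45.153) = 0.11205
t = −571.43 · ln(0.11205) = 1250.7 min.

1250 min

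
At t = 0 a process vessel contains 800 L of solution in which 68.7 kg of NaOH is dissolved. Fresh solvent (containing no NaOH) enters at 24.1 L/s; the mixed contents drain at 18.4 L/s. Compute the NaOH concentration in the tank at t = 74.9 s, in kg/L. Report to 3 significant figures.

Total volume: dV/dt = Q_in − Q_out = 5.7000 L/s, so V(t) = 800 + 5.7000 t and V(74.9) = 1226.9 L.
Species balance (pure solvent in): dm/dt = −Q_out · m/V(t).
dm/m = −Q_out dt/(V₀ + 5.7000 t); integrating gives ln(m/m₀) = −(Q_out/(Q_in−Q_out)) ln(V/V₀).
m = m₀ (V₀/V)^(Q_out/(Q_in−Q_out)) = 68.7 × (800/1226.9)^(3.2281) = 17.275 kg.
C = m/V = 17.275/1226.9 = 0.014080 kg/L.

0.0141 kg/L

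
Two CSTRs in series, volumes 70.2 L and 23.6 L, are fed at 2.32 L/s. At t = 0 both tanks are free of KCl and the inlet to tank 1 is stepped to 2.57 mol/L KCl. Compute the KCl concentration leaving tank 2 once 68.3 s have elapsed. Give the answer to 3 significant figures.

2.17 mol/L

Species balance on tank i: dCᵢ/dt = (Cᵢ₋₁ − Cᵢ)/τᵢ with τᵢ = Vᵢ/Q.
τ₁ = 70.2/2.32 = 30.259 s; τ₂ = 23.6/2.32 = 10.172 s.
Tank 1: C₁ = C_in(1 − e^(−t/τ₁)). Tank 2 (τ₁ ≠ τ₂): C₂ = C_in[1 − (τ₁ e^(−t/τ₁) − τ₂ e^(−t/τ₂))/(τ₁ − τ₂)].
At t = 68.3: e^(−t/τ₁) = 0.10464, e^(−t/τ₂) = 0.0012135.
C₂ = 2.57·[1 − (30.259·0.10464 − 10.172·0.0012135)/(20.086)] = 2.57·0.84298 = 2.1665 mol/L.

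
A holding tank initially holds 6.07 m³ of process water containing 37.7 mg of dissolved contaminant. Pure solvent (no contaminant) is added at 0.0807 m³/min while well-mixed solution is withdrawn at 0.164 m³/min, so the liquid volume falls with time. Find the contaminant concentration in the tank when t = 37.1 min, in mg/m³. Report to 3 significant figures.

Let m(t) be the amount of contaminant. Volume: V(t) = V₀ + (Q_in − Q_out) t = 6.07 − 0.083300 t; V(37.1) = 2.9796 m³.
Species balance (pure solvent in): dm/dt = −Q_out · m/V(t).
Separate: dm/m = −Q_out dt/V(t) ⇒ ln(m/m₀) = −(Q_out/(Q_in−Q_out)) ln(V/V₀).
m = m₀ (V₀/V)^(Q_out/(Q_in−Q_out)) = 37.7 × (6.07/2.9796)^(-1.9688) = 9.2879 mg.
C = m/V = 9.2879/2.9796 = 3.1172 mg/m³.

3.12 mg/m³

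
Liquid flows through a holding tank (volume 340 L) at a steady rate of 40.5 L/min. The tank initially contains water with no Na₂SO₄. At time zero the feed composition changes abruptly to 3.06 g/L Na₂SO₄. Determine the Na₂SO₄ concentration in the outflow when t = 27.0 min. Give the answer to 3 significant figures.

2.94 g/L

Mass balance on the solute (V constant): V dC/dt = Q(C_in − C).
Time constant τ = V/Q = 340/40.5 = 8.3951 min.
Solution: C(t) = C_in + (C₀ − C_in) e^(−t/τ).
C(27.0) = 3.06 + (0 − 3.06)·e^(−27.0/8.3951) = 3.06 + (-3.0600)·0.040108 = 2.9373 g/L.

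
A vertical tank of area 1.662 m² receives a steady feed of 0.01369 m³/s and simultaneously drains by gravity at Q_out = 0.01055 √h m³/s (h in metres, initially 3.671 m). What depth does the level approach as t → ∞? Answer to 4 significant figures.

1.684 m

A dh/dt = Q_in − 0.01055 √h. Steady state requires inflow = outflow:
Q_in = 0.01055 √h_ss ⇒ √h_ss = 0.01369/0.01055 = 1.29763.
h_ss = 1.29763² = 1.68384 m. (Since h₀ = 3.671 m > h_ss, the level will fall toward this value.)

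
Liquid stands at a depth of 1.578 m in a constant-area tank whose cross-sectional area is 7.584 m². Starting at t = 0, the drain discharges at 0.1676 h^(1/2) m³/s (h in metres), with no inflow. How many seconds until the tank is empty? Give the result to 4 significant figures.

113.7 s

Mass balance (ρ constant): A dh/dt = −0.1676 √h.
∫ h^(−1/2) dh = −(0.1676/A) ∫ dt, giving 2√h = 2√h₀ − (0.1676/A) t.
Tank is empty when √h = 0: t_empty = 2A√h₀/0.1676.
t_empty = 2·7.584·√1.578/0.1676 = 15.1680·1.25618/0.1676 = 113.686 s.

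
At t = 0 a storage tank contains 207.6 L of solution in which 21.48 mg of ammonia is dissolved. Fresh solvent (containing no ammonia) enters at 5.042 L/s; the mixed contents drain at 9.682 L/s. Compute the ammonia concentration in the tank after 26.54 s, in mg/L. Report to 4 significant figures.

Total volume: dV/dt = Q_in − Q_out = -4.64000 L/s, so V(t) = 207.6 − 4.64000 t and V(26.54) = 84.4544 L.
No ammonia enters, so dm/dt = −Q_out · (m/V).
dm/m = −Q_out dt/(V₀ − 4.64000 t); integrating gives ln(m/m₀) = −(Q_out/(Q_in−Q_out)) ln(V/V₀).
m = m₀ (V₀/V)^(Q_out/(Q_in−Q_out)) = 21.48 × (207.6/84.4544)^(-2.08664) = 3.28839 mg.
C = m/V = 3.28839/84.4544 = 0.0389368 mg/L.

0.03894 mg/L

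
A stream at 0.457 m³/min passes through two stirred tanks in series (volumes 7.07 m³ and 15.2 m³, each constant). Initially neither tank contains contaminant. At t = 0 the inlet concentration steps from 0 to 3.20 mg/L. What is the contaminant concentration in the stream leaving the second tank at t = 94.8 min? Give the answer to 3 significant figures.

2.86 mg/L

Time constants: τᵢ = Vᵢ/Q for each well-mixed tank.
τ₁ = 7.07/0.457 = 15.470 min; τ₂ = 15.2/0.457 = 33.260 min.
Solving the cascade with C₁(0)=C₂(0)=0 gives C₂(t) = C_in[1 − (τ₁ e^(−t/τ₁) − τ₂ e^(−t/τ₂))/(τ₁ − τ₂)].
At t = 94.8: e^(−t/τ₁) = 0.0021814, e^(−t/τ₂) = 0.057831.
C₂ = 3.20·[1 − (15.470·0.0021814 − 33.260·0.057831)/(-17.790)] = 3.20·0.89378 = 2.8601 mg/L.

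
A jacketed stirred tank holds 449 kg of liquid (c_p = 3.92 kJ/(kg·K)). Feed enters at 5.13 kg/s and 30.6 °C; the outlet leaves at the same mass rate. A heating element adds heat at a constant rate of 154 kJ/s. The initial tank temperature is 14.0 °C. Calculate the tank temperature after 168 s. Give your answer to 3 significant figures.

M c_p dT/dt = ṁ c_p (T_in − T) + Q̇.
τ = M/ṁ = 87.524 s; T_ss = T_in + Q̇/(ṁ c_p) = 30.6 + 154/(5.13·3.92) = 38.258 °C.
This is linear first-order; T(t) = T_ss + (T₀ − T_ss) e^(−t/τ).
T(168) = 38.258 + (-24.258)·e^(−168/87.524) = 38.258 + (-24.258)·0.14669 = 34.700 °C.

34.7 °C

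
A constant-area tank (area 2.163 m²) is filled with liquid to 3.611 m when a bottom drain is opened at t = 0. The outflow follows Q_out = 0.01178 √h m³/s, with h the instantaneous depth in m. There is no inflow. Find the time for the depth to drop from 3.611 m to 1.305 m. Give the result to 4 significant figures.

278.3 s

A dh/dt = −Q_out = −0.01178 √h.
Separate and integrate: 2(√h − √h₀) = −(0.01178/A) t.
t = 2A(√h₀ − √h)/0.01178 = 2·2.163·(√3.611 − √1.305)/0.01178
  = 4.32600 × (1.90026 − 1.14237) / 0.01178 = 278.325 s.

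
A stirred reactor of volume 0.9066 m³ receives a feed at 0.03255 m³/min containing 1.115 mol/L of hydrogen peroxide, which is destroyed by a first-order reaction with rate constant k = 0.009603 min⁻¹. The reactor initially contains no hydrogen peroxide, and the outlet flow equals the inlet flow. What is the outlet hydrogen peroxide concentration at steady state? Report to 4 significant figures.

V dC/dt = Q(C_in − C) − k V C.
At steady state: 0 = Q C_in − (Q + kV) C_ss, so C_ss = Q C_in/(Q + kV).
C_ss = 0.03255·1.115/(0.03255 + 0.009603·0.9066) = 0.0362932/0.0412561 = 0.879707 mol/L.

0.8797 mol/L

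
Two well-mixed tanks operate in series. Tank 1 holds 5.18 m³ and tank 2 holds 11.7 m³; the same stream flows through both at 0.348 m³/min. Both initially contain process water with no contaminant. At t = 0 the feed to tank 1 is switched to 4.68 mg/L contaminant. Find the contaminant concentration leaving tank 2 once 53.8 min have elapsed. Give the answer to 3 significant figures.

Each tank obeys Vᵢ dCᵢ/dt = Q(Cᵢ₋₁ − Cᵢ), so τᵢ = Vᵢ/Q.
τ₁ = 5.18/0.348 = 14.885 min; τ₂ = 11.7/0.348 = 33.621 min.
Solving the cascade with C₁(0)=C₂(0)=0 gives C₂(t) = C_in[1 − (τ₁ e^(−t/τ₁) − τ₂ e^(−t/τ₂))/(τ₁ − τ₂)].
At t = 53.8: e^(−t/τ₁) = 0.026934, e^(−t/τ₂) = 0.20186.
C₂ = 4.68·[1 − (14.885·0.026934 − 33.621·0.20186)/(-18.736)] = 4.68·0.65917 = 3.0849 mg/L.

3.08 mg/L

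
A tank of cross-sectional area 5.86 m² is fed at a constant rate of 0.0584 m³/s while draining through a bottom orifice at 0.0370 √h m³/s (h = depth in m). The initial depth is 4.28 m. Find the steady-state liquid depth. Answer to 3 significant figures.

2.49 m

Level balance: A dh/dt = 0.0584 − 0.0370 √h. Setting dh/dt = 0:
Q_in = 0.0370 √h_ss ⇒ √h_ss = 0.0584/0.0370 = 1.5784.
h_ss = 1.5784² = 2.4913 m. (Since h₀ = 4.28 m > h_ss, the level will fall toward this value.)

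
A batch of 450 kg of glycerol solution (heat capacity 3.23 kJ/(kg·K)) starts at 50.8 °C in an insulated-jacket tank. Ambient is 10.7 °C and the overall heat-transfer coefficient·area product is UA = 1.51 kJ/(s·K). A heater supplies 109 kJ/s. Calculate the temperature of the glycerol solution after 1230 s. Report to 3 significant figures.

73.9 °C

Lumped-capacitance energy balance: M c_p dT/dt = UA(T_amb − T) + Q̇.
dT/dt = (T_ss − T)/τ with T_ss = T_amb + Q̇/UA = 10.7 + 109/1.51 = 82.885 °C, τ = M c_p/UA = 450·3.23/1.51 = 962.58 s.
Solution: T(t) = T_ss + (T₀ − T_ss) e^(−t/τ).
T(1230) = 82.885 + (-32.085)·0.27865 = 73.945 °C.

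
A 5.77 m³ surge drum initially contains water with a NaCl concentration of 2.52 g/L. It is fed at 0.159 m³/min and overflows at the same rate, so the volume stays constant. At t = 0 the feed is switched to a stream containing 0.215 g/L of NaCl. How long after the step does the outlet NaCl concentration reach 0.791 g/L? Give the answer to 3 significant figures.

50.3 min

Mass balance on the solute (V constant): V dC/dt = Q(C_in − C), so τ = V/Q = 36.289 min.
C(t) = C_in + (C₀ − C_in) e^(−t/τ). Set C = 0.791 and solve for t:
e^(−t/τ) = (C − C_in)/(C₀ − C_in) = (0.791 − 0.215)/(2.52 − 0.215) = 0.24989
t = −τ ln(…) = 36.289 × 1.3867 = 50.323 min.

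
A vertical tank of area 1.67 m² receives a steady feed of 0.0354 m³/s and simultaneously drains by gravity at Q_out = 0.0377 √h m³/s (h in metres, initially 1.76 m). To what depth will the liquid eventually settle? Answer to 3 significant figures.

0.882 m

Accumulation of liquid (constant cross-section A): A dh/dt = Q_in − 0.0377 √h. At steady state dh/dt = 0:
Q_in = 0.0377 √h_ss ⇒ √h_ss = 0.0354/0.0377 = 0.93899.
h_ss = 0.93899² = 0.88171 m. (Since h₀ = 1.76 m > h_ss, the level will fall toward this value.)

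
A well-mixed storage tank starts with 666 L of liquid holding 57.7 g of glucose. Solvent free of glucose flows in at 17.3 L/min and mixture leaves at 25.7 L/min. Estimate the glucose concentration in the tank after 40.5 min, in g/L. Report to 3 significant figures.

Total volume: dV/dt = Q_in − Q_out = -8.4000 L/min, so V(t) = 666 − 8.4000 t and V(40.5) = 325.80 L.
No glucose enters, so dm/dt = −Q_out · (m/V).
Separate: dm/m = −Q_out dt/V(t) ⇒ ln(m/m₀) = −(Q_out/(Q_in−Q_out)) ln(V/V₀).
m = m₀ (V₀/V)^(Q_out/(Q_in−Q_out)) = 57.7 × (666/325.80)^(-3.0595) = 6.4733 g.
C = m/V = 6.4733/325.80 = 0.019869 g/L.

0.0199 g/L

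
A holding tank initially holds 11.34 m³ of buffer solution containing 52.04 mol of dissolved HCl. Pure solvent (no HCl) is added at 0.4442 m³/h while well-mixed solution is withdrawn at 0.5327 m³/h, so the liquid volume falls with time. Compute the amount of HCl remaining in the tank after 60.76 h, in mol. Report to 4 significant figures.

Let m(t) be the amount of HCl. Volume: V(t) = V₀ + (Q_in − Q_out) t = 11.34 − 0.0885000 t; V(60.76) = 5.96274 m³.
Species balance (pure solvent in): dm/dt = −Q_out · m/V(t).
Separate: dm/m = −Q_out dt/V(t) ⇒ ln(m/m₀) = −(Q_out/(Q_in−Q_out)) ln(V/V₀).
m = m₀ (V₀/V)^(Q_out/(Q_in−Q_out)) = 52.04 × (11.34/5.96274)^(-6.01921) = 1.08635 mol.

1.086 mol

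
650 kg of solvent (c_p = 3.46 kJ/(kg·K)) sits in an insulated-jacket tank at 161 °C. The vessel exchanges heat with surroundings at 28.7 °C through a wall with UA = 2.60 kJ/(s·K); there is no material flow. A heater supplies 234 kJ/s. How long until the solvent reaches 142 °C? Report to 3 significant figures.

Lumped-capacitance energy balance: M c_p dT/dt = UA(T_amb − T) + Q̇.
τ = M c_p/UA = 865.00 s; T_ss = T_amb + Q̇/UA = 28.7 + 234/2.60 = 118.70 °C.
T(t) = T_ss + (T₀ − T_ss)e^(−t/τ); set T = 142:
t = −τ ln[(T − T_ss)/(T₀ − T_ss)] = −865.00 · ln(0.55083) = 515.83 s.

516 s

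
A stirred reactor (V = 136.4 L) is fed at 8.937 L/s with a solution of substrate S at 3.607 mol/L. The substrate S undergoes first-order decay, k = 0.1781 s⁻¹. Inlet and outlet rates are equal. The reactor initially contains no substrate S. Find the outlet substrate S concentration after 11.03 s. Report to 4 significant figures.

Accumulation = in − out − consumed: V dC/dt = Q C_in − Q C − k V C.
dC/dt = (Q/V) C_in − (Q/V + k) C; effective rate a = Q/V + k = 0.0655205 + 0.1781 = 0.243621 s⁻¹.
C_ss = Q C_in/(Q + kV) = 0.970085 mol/L; C(t) = C_ss + (C₀ − C_ss) e^(−a t).
C(11.03) = 0.970085 + (-0.970085)·e^(−0.243621·11.03) = 0.970085 + (-0.970085)·0.0680757 = 0.904045 mol/L.

0.9040 mol/L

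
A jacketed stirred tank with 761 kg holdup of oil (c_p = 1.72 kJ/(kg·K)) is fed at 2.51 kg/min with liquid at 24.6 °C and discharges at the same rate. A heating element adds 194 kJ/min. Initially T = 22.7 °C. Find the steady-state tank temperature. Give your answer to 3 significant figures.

M c_p dT/dt = ṁ c_p (T_in − T) + Q̇.
At steady state dT/dt = 0 ⇒ T_ss = T_in + Q̇/(ṁ c_p) = 24.6 + 194/(2.51·1.72) = 69.537 °C.

69.5 °C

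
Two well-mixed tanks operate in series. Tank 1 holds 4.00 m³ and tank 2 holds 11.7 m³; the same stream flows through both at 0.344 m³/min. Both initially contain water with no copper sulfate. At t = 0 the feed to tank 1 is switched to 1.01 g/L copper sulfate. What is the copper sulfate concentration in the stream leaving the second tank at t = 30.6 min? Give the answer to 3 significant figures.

0.424 g/L

Species balance on tank i: dCᵢ/dt = (Cᵢ₋₁ − Cᵢ)/τᵢ with τᵢ = Vᵢ/Q.
τ₁ = 4.00/0.344 = 11.628 min; τ₂ = 11.7/0.344 = 34.012 min.
Solving the cascade with C₁(0)=C₂(0)=0 gives C₂(t) = C_in[1 − (τ₁ e^(−t/τ₁) − τ₂ e^(−t/τ₂))/(τ₁ − τ₂)].
At t = 30.6: e^(−t/τ₁) = 0.071963, e^(−t/τ₂) = 0.40669.
C₂ = 1.01·[1 − (11.628·0.071963 − 34.012·0.40669)/(-22.384)] = 1.01·0.41942 = 0.42361 g/L.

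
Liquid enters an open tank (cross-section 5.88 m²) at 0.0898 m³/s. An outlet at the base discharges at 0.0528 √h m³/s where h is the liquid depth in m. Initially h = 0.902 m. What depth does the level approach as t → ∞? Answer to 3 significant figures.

A dh/dt = Q_in − 0.0528 √h. Steady state requires inflow = outflow:
Q_in = 0.0528 √h_ss ⇒ √h_ss = 0.0898/0.0528 = 1.7008.
h_ss = 1.7008² = 2.8926 m. (Since h₀ = 0.902 m < h_ss, the level will rise toward this value.)

2.89 m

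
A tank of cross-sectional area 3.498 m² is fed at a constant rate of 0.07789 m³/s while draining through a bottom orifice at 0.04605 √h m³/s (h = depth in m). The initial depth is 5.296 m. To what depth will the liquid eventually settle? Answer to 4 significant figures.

2.861 m

A dh/dt = Q_in − 0.04605 √h. Steady state requires inflow = outflow:
Q_in = 0.04605 √h_ss ⇒ √h_ss = 0.07789/0.04605 = 1.69142.
h_ss = 1.69142² = 2.86091 m. (Since h₀ = 5.296 m > h_ss, the level will fall toward this value.)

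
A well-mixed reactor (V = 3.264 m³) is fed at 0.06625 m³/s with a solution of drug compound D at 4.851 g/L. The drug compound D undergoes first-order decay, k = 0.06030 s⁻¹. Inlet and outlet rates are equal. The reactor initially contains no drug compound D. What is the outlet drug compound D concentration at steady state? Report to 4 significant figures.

1.222 g/L

Species balance: V dC/dt = Q C_in − Q C − k V C.
At steady state: 0 = Q C_in − (Q + kV) C_ss, so C_ss = Q C_in/(Q + kV).
C_ss = 0.06625·4.851/(0.06625 + 0.06030·3.264) = 0.321379/0.263069 = 1.22165 g/L.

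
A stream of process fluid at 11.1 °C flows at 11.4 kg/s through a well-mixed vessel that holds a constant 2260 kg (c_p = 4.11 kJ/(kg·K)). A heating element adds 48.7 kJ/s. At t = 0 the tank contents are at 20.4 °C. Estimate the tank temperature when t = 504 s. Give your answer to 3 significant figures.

12.8 °C

Heat balance on the well-mixed liquid: M c_p dT/dt = ṁ c_p (T_in − T) + 48.7.
Rearrange: dT/dt = (T_ss − T)/τ with τ = M/ṁ = 198.25 s and T_ss = T_in + Q̇/(ṁ c_p) = 12.139 °C.
Solution: T(t) = T_ss + (T₀ − T_ss) e^(−t/τ).
T(504) = 12.139 + (8.2606)·e^(−504/198.25) = 12.139 + (8.2606)·0.078685 = 12.789 °C.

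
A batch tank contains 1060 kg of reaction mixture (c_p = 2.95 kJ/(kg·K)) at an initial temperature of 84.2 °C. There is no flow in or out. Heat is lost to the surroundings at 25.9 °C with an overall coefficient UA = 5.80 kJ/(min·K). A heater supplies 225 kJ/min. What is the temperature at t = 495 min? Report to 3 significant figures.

72.5 °C

M c_p dT/dt = −UA(T − T_amb) + Q̇.
dT/dt = (T_ss − T)/τ with T_ss = T_amb + Q̇/UA = 25.9 + 225/5.80 = 64.693 °C, τ = M c_p/UA = 1060·2.95/5.80 = 539.14 min.
This is linear first-order; T(t) = T_ss + (T₀ − T_ss) e^(−t/τ).
T(495) = 64.693 + (19.507)·0.39926 = 72.482 °C.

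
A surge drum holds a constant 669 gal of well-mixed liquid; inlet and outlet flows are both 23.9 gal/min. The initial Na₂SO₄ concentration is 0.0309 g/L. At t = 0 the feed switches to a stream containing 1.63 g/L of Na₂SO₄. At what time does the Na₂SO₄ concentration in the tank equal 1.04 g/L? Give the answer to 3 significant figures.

Species balance: V dC/dt = Q(C_in − C) ⇒ τ = V/Q = 27.992 min.
C(t) = C_in + (C₀ − C_in) e^(−t/τ). Set C = 1.04 and solve for t:
e^(−t/τ) = (C − C_in)/(C₀ − C_in) = (1.04 − 1.63)/(0.0309 − 1.63) = 0.36896
t = −τ ln(…) = 27.992 × 0.99707 = 27.910 min.

27.9 min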